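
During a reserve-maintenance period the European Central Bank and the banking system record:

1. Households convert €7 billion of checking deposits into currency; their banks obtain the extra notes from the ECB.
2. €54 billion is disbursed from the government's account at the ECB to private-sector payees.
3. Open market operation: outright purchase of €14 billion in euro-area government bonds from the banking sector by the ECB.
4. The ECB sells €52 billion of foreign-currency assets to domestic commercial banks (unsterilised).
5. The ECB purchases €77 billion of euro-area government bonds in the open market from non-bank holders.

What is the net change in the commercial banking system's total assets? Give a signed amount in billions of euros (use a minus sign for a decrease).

Currency withdrawal €7 billion: bank balance sheets shrink → −€7B.
Government spending €54 billion: bank balance sheets expand → +€54B.
OMO purchase (from banks) €14 billion: just an asset swap on bank balance sheets → 0.
FX sale €52 billion: just an asset swap on bank balance sheets → 0.
Asset purchase (from non-banks) €77 billion: bank balance sheets expand → +€77B.
Net: −7 + 54 + 0 + 0 + 77 = +€124 billion.

+€124 billion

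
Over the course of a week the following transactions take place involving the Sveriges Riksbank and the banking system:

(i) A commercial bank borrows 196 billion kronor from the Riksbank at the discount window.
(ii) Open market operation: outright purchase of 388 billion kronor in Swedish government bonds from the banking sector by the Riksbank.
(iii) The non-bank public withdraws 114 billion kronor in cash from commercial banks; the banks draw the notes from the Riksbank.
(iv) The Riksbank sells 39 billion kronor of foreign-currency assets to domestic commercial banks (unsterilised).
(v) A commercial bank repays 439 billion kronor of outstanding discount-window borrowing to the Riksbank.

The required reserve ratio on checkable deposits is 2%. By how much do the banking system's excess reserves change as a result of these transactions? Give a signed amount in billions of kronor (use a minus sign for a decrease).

Discount-window loan 196 billion kronor: reserves +196B, deposits 0.
OMO purchase (from banks) 388 billion kronor: reserves +388B, deposits 0.
Currency withdrawal 114 billion kronor: reserves −114B, deposits −114B.
FX sale 39 billion kronor: reserves −39B, deposits 0.
Discount-window repayment 439 billion kronor: reserves −439B, deposits 0.
Totals: Δreserves = −8B, Δdeposits = −114B.
Δrequired reserves = 2% × −114B = −2.28B.
Δexcess reserves = Δreserves − Δrequired = −8B − (−2.28B) = -5.72 billion.

-5.72 billion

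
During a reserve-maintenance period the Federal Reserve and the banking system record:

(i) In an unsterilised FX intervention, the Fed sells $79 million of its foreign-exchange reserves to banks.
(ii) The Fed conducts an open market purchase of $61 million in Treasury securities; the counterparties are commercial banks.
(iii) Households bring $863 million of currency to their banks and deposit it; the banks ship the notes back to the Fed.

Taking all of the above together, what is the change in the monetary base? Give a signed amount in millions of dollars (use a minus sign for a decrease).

-$18 million

Fed balance sheet:
  Assets:      Securities +$61M, Foreign assets −$79M
  Liabilities: Bank reserves +$845M, Currency in circulation −$863M
Commercial banking system:
  Assets:      Reserves at CB +$845M, Securities −$61M, Foreign assets +$79M
  Liabilities: Checkable deposits +$863M
Monetary base = currency + reserves: −$863M + (+$845M) = -$18 million.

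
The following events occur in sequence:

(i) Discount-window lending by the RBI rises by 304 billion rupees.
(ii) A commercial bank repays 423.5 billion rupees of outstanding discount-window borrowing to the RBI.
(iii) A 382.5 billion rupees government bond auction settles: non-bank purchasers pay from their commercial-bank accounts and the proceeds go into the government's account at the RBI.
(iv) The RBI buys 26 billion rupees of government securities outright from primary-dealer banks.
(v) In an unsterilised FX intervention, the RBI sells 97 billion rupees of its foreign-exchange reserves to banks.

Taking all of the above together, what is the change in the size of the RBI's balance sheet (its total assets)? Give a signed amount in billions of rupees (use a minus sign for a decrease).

-190.5 billion

Discount-window loan 304 billion rupees: an RBI asset is acquired → +304B.
Discount-window repayment 423.5 billion rupees: an RBI asset is shed → −423.5B.
Government account inflow 382.5 billion rupees: only the composition of liabilities changes → 0.
OMO purchase (from banks) 26 billion rupees: an RBI asset is acquired → +26B.
FX sale 97 billion rupees: an RBI asset is shed → −97B.
Net: 304 − 423.5 + 0 + 26 − 97 = -190.5 billion.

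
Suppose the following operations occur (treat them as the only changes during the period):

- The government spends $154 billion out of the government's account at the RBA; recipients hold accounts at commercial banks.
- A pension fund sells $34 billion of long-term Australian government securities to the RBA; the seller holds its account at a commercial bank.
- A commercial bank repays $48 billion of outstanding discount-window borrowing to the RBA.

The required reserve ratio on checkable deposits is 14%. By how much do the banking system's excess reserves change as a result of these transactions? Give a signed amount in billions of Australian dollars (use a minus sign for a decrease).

+$113.68 billion

Government spending $154 billion: reserves +$154B, deposits +$154B.
Asset purchase (from non-banks) $34 billion: reserves +$34B, deposits +$34B.
Discount-window repayment $48 billion: reserves −$48B, deposits 0.
Totals: Δreserves = +$140B, Δdeposits = +$188B.
Δrequired reserves = 14% × +$188B = +$26.32B.
Δexcess reserves = Δreserves − Δrequired = +$140B − (+$26.32B) = +$113.68 billion.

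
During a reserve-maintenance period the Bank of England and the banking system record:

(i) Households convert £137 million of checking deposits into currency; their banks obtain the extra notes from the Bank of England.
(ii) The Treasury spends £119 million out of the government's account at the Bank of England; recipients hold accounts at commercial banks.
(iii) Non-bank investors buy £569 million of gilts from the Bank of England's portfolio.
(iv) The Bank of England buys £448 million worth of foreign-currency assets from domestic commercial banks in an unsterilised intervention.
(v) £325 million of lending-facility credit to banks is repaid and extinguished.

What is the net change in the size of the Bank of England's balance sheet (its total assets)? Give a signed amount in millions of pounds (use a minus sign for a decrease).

-£446 million

Currency withdrawal £137 million: only the composition of liabilities changes → 0.
Government spending £119 million: only the composition of liabilities changes → 0.
Asset sale (to non-banks) £569 million: a Bank of England asset is shed → −£569M.
FX purchase £448 million: a Bank of England asset is acquired → +£448M.
Discount-window repayment £325 million: a Bank of England asset is shed → −£325M.
Net: 0 + 0 − 569 + 448 − 325 = -£446 million.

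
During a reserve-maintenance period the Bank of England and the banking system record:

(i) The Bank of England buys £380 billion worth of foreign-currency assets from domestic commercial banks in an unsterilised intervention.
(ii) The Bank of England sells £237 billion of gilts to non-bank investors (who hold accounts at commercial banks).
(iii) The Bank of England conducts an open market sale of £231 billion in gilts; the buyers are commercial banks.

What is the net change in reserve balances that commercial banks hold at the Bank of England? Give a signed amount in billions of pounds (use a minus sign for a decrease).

FX purchase £380 billion: the Bank of England pays by crediting reserve accounts → +£380B.
Asset sale (to non-banks) £237 billion: the non-bank buyers' banks settle from reserves → −£237B.
OMO sale (to banks) £231 billion: the buying banks pay out of their reserve balances → −£231B.
Net: 380 − 237 − 231 = -£88 billion.

-£88 billion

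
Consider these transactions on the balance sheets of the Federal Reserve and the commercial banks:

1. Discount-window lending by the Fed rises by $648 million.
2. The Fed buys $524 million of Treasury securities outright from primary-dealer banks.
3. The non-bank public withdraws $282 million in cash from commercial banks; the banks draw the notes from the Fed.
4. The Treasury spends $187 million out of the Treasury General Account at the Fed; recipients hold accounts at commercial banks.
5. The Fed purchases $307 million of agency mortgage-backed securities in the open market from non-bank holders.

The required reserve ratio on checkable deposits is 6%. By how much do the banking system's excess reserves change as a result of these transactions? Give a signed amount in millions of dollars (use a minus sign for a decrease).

+$1371.28 million

Discount-window loan $648 million: reserves +$648M, deposits 0.
OMO purchase (from banks) $524 million: reserves +$524M, deposits 0.
Currency withdrawal $282 million: reserves −$282M, deposits −$282M.
Government spending $187 million: reserves +$187M, deposits +$187M.
Asset purchase (from non-banks) $307 million: reserves +$307M, deposits +$307M.
Totals: Δreserves = +$1384M, Δdeposits = +$212M.
Δrequired reserves = 6% × +$212M = +$12.72M.
Δexcess reserves = Δreserves − Δrequired = +$1384M − (+$12.72M) = +$1371.28 million.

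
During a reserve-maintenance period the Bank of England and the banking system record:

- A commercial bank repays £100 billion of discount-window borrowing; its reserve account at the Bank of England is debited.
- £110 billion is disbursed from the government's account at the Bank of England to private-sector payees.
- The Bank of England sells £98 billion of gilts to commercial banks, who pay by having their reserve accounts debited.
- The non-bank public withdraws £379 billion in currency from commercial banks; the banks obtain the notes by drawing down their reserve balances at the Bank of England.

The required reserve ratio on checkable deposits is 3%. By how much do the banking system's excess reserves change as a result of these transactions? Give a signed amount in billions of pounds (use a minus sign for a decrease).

-£458.93 billion

Discount-window repayment £100 billion: reserves −£100B, deposits 0.
Government spending £110 billion: reserves +£110B, deposits +£110B.
OMO sale (to banks) £98 billion: reserves −£98B, deposits 0.
Currency withdrawal £379 billion: reserves −£379B, deposits −£379B.
Totals: Δreserves = −£467B, Δdeposits = −£269B.
Δrequired reserves = 3% × −£269B = −£8.07B.
Δexcess reserves = Δreserves − Δrequired = −£467B − (−£8.07B) = -£458.93 billion.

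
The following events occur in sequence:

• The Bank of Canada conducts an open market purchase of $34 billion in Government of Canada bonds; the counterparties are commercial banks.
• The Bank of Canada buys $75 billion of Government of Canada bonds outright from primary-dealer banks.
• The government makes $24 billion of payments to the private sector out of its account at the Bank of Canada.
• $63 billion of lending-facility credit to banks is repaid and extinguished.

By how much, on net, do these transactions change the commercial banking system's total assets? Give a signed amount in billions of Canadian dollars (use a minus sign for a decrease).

Bank of Canada balance sheet:
  Assets:      Securities +$109B, Loans to banks −$63B
  Liabilities: Bank reserves +$70B, Government deposits −$24B
Commercial banking system:
  Assets:      Reserves at CB +$70B, Securities −$109B
  Liabilities: Checkable deposits +$24B, Borrowings from CB −$63B
Change in total bank assets = -$39 billion.

-$39 billion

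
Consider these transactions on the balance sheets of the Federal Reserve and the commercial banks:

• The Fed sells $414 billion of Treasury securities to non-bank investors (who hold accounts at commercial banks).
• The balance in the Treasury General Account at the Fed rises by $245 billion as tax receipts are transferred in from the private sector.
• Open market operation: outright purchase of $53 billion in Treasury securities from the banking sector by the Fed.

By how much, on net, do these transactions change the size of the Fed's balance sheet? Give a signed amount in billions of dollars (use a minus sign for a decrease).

Asset sale (to non-banks) $414 billion: a Fed asset is shed → −$414B.
Government account inflow $245 billion: only the composition of liabilities changes → 0.
OMO purchase (from banks) $53 billion: a Fed asset is acquired → +$53B.
Net: −414 + 0 + 53 = -$361 billion.

-$361 billion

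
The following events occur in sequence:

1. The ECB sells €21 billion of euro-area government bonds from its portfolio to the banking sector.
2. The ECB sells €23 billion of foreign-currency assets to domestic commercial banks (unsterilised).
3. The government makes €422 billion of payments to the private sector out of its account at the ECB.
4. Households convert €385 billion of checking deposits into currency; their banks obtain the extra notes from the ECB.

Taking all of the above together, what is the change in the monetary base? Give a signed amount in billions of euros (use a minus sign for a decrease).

ECB balance sheet:
  Assets:      Securities −€21B, Foreign assets −€23B
  Liabilities: Bank reserves −€7B, Currency in circulation +€385B, Government deposits −€422B
Commercial banking system:
  Assets:      Reserves at CB −€7B, Securities +€21B, Foreign assets +€23B
  Liabilities: Checkable deposits +€37B
Monetary base = currency + reserves: +€385B + (−€7B) = +€378 billion.

+€378 billion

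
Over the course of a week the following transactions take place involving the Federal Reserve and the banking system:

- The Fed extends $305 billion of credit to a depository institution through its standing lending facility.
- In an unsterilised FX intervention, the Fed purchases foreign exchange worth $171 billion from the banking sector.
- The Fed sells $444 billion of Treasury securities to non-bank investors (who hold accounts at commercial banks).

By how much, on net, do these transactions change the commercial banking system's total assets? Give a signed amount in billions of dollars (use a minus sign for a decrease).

Fed balance sheet:
  Assets:      Securities −$444B, Loans to banks +$305B, Foreign assets +$171B
  Liabilities: Bank reserves +$32B
Commercial banking system:
  Assets:      Reserves at CB +$32B, Foreign assets −$171B
  Liabilities: Checkable deposits −$444B, Borrowings from CB +$305B
Change in total bank assets = -$139 billion.

-$139 billion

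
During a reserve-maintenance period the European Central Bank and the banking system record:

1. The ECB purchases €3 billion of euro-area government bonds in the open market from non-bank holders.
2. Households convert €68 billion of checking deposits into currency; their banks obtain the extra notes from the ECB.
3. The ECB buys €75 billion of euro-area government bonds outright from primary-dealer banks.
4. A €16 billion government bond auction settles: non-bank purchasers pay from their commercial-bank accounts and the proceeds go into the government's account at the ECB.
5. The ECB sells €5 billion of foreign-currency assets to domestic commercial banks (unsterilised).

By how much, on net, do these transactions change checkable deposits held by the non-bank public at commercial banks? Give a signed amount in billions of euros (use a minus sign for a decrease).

-€81 billion

ECB balance sheet:
  Assets:      Securities +€78B, Foreign assets −€5B
  Liabilities: Bank reserves −€11B, Currency in circulation +€68B, Government deposits +€16B
Commercial banking system:
  Assets:      Reserves at CB −€11B, Securities −€75B, Foreign assets +€5B
  Liabilities: Checkable deposits −€81B
So the change in checkable deposits held by the non-bank public at commercial banks is -€81 billion.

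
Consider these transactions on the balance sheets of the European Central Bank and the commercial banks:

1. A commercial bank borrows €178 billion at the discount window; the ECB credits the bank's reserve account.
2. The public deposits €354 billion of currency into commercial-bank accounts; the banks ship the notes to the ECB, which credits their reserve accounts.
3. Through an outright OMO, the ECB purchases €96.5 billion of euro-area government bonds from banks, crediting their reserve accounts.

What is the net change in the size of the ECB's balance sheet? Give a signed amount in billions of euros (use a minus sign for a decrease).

Discount-window loan €178 billion: an ECB asset is acquired → +€178B.
Currency deposit €354 billion: only the composition of liabilities changes → 0.
OMO purchase (from banks) €96.5 billion: an ECB asset is acquired → +€96.5B.
Net: 178 + 0 + 96.5 = +€274.5 billion.

+€274.5 billion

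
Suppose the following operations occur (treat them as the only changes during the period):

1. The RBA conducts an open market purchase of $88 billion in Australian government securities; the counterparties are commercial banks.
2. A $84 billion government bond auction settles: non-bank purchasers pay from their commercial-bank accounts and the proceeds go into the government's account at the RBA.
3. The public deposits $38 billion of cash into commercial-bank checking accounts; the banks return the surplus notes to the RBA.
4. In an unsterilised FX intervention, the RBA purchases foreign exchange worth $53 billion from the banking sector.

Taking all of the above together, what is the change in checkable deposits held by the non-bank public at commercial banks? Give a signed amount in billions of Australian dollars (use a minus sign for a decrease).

RBA balance sheet:
  Assets:      Securities +$88B, Foreign assets +$53B
  Liabilities: Bank reserves +$95B, Currency in circulation −$38B, Government deposits +$84B
Commercial banking system:
  Assets:      Reserves at CB +$95B, Securities −$88B, Foreign assets −$53B
  Liabilities: Checkable deposits −$46B
So the change in checkable deposits held by the non-bank public at commercial banks is -$46 billion.

-$46 billion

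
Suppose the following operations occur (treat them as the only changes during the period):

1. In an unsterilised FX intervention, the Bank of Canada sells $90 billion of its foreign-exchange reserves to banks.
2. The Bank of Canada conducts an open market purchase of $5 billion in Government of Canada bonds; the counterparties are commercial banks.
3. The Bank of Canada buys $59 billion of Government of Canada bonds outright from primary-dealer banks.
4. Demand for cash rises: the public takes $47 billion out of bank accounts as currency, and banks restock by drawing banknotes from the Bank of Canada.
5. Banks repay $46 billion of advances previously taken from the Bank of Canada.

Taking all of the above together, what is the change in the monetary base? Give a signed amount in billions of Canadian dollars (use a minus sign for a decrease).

-$72 billion

FX sale $90 billion: Bank of Canada balance sheet contracts → −$90B.
OMO purchase (from banks) $5 billion: Bank of Canada balance sheet expands → +$5B.
OMO purchase (from banks) $59 billion: Bank of Canada balance sheet expands → +$59B.
Currency withdrawal $47 billion: just a shift between currency and reserves — both are base money → 0.
Discount-window repayment $46 billion: Bank of Canada balance sheet contracts → −$46B.
Net: −90 + 5 + 59 + 0 − 46 = -$72 billion.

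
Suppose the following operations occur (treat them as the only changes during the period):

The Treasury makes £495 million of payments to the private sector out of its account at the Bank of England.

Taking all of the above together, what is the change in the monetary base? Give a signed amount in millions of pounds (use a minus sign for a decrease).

Government spending £495 million: a non-base liability converts back to reserves → +£495M.

+£495 million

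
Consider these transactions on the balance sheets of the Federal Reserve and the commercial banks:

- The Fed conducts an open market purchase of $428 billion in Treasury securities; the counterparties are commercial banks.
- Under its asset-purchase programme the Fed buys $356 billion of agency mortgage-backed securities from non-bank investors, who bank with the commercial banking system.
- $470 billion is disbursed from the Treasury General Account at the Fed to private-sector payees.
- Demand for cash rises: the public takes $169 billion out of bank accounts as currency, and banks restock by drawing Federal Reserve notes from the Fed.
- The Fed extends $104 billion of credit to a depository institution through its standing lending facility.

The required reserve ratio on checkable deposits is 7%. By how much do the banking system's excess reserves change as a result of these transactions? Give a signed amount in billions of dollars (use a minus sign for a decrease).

+$1143.01 billion

OMO purchase (from banks) $428 billion: reserves +$428B, deposits 0.
Asset purchase (from non-banks) $356 billion: reserves +$356B, deposits +$356B.
Government spending $470 billion: reserves +$470B, deposits +$470B.
Currency withdrawal $169 billion: reserves −$169B, deposits −$169B.
Discount-window loan $104 billion: reserves +$104B, deposits 0.
Totals: Δreserves = +$1189B, Δdeposits = +$657B.
Δrequired reserves = 7% × +$657B = +$45.99B.
Δexcess reserves = Δreserves − Δrequired = +$1189B − (+$45.99B) = +$1143.01 billion.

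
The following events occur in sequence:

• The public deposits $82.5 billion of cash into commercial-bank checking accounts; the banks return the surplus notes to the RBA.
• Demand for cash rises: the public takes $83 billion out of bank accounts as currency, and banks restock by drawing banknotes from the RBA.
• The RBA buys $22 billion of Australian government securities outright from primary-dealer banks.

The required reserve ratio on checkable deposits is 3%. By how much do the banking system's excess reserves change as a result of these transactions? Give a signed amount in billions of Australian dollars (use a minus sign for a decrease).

+$21.515 billion

Currency deposit $82.5 billion: reserves +$82.5B, deposits +$82.5B.
Currency withdrawal $83 billion: reserves −$83B, deposits −$83B.
OMO purchase (from banks) $22 billion: reserves +$22B, deposits 0.
Totals: Δreserves = +$21.5B, Δdeposits = −$0.5B.
Δrequired reserves = 3% × −$0.5B = −$0.015B.
Δexcess reserves = Δreserves − Δrequired = +$21.5B − (−$0.015B) = +$21.515 billion.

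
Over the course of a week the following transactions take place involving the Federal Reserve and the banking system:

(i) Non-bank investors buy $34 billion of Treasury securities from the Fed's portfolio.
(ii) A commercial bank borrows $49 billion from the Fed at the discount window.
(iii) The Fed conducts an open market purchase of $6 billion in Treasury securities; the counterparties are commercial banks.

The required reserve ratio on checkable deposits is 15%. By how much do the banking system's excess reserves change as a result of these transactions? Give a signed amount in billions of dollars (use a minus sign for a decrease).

+$26.1 billion

Asset sale (to non-banks) $34 billion: reserves −$34B, deposits −$34B.
Discount-window loan $49 billion: reserves +$49B, deposits 0.
OMO purchase (from banks) $6 billion: reserves +$6B, deposits 0.
Totals: Δreserves = +$21B, Δdeposits = −$34B.
Δrequired reserves = 15% × −$34B = −$5.1B.
Δexcess reserves = Δreserves − Δrequired = +$21B − (−$5.1B) = +$26.1 billion.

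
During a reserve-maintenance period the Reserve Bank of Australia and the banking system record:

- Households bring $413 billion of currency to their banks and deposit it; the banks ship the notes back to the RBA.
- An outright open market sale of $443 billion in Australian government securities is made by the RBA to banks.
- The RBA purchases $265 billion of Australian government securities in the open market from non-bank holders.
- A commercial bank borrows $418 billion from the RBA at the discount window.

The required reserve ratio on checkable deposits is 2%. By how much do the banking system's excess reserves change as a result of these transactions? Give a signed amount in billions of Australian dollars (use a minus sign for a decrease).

+$639.44 billion

Currency deposit $413 billion: reserves +$413B, deposits +$413B.
OMO sale (to banks) $443 billion: reserves −$443B, deposits 0.
Asset purchase (from non-banks) $265 billion: reserves +$265B, deposits +$265B.
Discount-window loan $418 billion: reserves +$418B, deposits 0.
Totals: Δreserves = +$653B, Δdeposits = +$678B.
Δrequired reserves = 2% × +$678B = +$13.56B.
Δexcess reserves = Δreserves − Δrequired = +$653B − (+$13.56B) = +$639.44 billion.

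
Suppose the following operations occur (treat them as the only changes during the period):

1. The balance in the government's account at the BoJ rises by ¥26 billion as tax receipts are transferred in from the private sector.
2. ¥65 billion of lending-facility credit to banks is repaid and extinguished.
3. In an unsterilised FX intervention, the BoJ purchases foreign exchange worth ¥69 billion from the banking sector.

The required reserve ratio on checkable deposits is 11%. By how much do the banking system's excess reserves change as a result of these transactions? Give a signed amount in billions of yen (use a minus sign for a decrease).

Government account inflow ¥26 billion: reserves −¥26B, deposits −¥26B.
Discount-window repayment ¥65 billion: reserves −¥65B, deposits 0.
FX purchase ¥69 billion: reserves +¥69B, deposits 0.
Totals: Δreserves = −¥22B, Δdeposits = −¥26B.
Δrequired reserves = 11% × −¥26B = −¥2.86B.
Δexcess reserves = Δreserves − Δrequired = −¥22B − (−¥2.86B) = -¥19.14 billion.

-¥19.14 billion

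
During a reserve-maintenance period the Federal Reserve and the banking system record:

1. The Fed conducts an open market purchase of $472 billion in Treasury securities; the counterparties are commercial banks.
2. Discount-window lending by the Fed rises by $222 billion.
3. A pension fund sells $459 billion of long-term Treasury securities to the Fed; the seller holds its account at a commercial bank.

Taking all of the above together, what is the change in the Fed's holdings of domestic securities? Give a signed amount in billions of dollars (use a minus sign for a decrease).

+$931 billion

Fed balance sheet:
  Assets:      Securities +$931B, Loans to banks +$222B
  Liabilities: Bank reserves +$1153B
Commercial banking system:
  Assets:      Reserves at CB +$1153B, Securities −$472B
  Liabilities: Checkable deposits +$459B, Borrowings from CB +$222B
So the change in the Fed's holdings of domestic securities is +$931 billion.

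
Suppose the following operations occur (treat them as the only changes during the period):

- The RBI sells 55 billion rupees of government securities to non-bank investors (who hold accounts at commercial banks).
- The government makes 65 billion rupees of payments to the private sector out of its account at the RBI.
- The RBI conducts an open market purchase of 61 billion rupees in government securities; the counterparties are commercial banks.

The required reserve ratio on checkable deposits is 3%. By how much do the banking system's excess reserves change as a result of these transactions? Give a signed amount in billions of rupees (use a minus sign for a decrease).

+70.7 billion

Asset sale (to non-banks) 55 billion rupees: reserves −55B, deposits −55B.
Government spending 65 billion rupees: reserves +65B, deposits +65B.
OMO purchase (from banks) 61 billion rupees: reserves +61B, deposits 0.
Totals: Δreserves = +71B, Δdeposits = +10B.
Δrequired reserves = 3% × +10B = +0.3B.
Δexcess reserves = Δreserves − Δrequired = +71B − (+0.3B) = +70.7 billion.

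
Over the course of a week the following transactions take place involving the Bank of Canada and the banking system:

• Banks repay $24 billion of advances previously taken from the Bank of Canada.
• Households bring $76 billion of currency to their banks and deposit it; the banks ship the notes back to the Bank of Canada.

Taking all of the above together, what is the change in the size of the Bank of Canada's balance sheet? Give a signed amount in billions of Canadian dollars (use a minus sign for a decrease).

-$24 billion

Discount-window repayment $24 billion: a Bank of Canada asset is shed → −$24B.
Currency deposit $76 billion: only the composition of liabilities changes → 0.
Net: −24 + 0 = -$24 billion.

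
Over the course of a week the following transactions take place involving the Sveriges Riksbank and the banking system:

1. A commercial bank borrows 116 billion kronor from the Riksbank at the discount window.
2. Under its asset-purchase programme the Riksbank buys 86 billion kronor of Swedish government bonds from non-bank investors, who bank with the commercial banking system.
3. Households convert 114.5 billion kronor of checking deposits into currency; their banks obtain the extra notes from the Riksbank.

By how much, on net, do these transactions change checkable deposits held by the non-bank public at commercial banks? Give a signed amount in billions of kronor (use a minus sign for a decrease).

Riksbank balance sheet:
  Assets:      Securities +86B, Loans to banks +116B
  Liabilities: Bank reserves +87.5B, Currency in circulation +114.5B
Commercial banking system:
  Assets:      Reserves at CB +87.5B
  Liabilities: Checkable deposits −28.5B, Borrowings from CB +116B
So the change in checkable deposits held by the non-bank public at commercial banks is -28.5 billion.

-28.5 billion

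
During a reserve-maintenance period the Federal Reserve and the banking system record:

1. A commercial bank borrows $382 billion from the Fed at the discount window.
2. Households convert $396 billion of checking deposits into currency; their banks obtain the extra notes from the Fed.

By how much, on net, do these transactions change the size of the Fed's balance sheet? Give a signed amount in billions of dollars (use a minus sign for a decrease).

Fed balance sheet:
  Assets:      Loans to banks +$382B
  Liabilities: Bank reserves −$14B, Currency in circulation +$396B
Commercial banking system:
  Assets:      Reserves at CB −$14B
  Liabilities: Checkable deposits −$396B, Borrowings from CB +$382B
Change in total Fed assets = +$382 billion.

+$382 billion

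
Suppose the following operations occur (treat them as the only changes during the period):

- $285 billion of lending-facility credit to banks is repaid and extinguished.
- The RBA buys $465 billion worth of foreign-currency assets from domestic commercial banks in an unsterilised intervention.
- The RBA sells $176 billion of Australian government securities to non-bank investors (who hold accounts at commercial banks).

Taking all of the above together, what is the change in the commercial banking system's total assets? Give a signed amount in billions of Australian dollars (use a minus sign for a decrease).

-$461 billion

Discount-window repayment $285 billion: bank balance sheets shrink → −$285B.
FX purchase $465 billion: just an asset swap on bank balance sheets → 0.
Asset sale (to non-banks) $176 billion: bank balance sheets shrink → −$176B.
Net: −285 + 0 − 176 = -$461 billion.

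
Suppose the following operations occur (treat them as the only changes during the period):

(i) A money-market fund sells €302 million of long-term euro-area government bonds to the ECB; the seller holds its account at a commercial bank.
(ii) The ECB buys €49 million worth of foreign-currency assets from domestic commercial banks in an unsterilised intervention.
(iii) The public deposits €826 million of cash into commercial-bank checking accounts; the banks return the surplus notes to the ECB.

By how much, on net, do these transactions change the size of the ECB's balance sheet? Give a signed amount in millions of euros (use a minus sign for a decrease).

ECB balance sheet:
  Assets:      Securities +€302M, Foreign assets +€49M
  Liabilities: Bank reserves +€1177M, Currency in circulation −€826M
Change in total ECB assets = +€351 million.

+€351 million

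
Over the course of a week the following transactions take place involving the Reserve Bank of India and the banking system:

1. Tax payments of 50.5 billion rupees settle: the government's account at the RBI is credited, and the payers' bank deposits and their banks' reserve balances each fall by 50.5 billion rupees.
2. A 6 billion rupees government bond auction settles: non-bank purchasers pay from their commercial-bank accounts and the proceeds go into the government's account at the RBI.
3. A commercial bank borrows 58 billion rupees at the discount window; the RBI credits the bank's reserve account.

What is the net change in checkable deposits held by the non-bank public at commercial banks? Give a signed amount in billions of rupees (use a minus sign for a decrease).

Government account inflow 50.5 billion rupees: non-bank counterparties' bank balances fall → −50.5B.
Government account inflow 6 billion rupees: non-bank counterparties' bank balances fall → −6B.
Discount-window loan 58 billion rupees: the counterparty is a bank, so public deposits are unchanged → 0.
Net: −50.5 − 6 + 0 = -56.5 billion.

-56.5 billion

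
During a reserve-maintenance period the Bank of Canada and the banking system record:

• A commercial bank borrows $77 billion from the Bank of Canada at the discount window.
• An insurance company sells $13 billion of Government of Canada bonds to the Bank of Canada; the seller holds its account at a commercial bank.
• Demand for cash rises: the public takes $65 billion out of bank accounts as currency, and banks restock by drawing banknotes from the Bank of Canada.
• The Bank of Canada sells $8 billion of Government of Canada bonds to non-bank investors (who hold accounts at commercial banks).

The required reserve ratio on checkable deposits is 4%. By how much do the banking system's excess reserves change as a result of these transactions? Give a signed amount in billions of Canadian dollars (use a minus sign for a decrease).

+$19.4 billion

Discount-window loan $77 billion: reserves +$77B, deposits 0.
Asset purchase (from non-banks) $13 billion: reserves +$13B, deposits +$13B.
Currency withdrawal $65 billion: reserves −$65B, deposits −$65B.
Asset sale (to non-banks) $8 billion: reserves −$8B, deposits −$8B.
Totals: Δreserves = +$17B, Δdeposits = −$60B.
Δrequired reserves = 4% × −$60B = −$2.4B.
Δexcess reserves = Δreserves − Δrequired = +$17B − (−$2.4B) = +$19.4 billion.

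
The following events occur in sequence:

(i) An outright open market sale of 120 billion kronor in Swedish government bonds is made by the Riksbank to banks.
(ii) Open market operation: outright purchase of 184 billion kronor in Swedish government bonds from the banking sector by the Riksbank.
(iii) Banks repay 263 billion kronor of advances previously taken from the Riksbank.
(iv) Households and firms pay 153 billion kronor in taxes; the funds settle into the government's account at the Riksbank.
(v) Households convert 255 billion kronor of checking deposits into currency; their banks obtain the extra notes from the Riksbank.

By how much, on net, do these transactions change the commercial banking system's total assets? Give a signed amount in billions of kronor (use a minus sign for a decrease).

-671 billion

OMO sale (to banks) 120 billion kronor: just an asset swap on bank balance sheets → 0.
OMO purchase (from banks) 184 billion kronor: just an asset swap on bank balance sheets → 0.
Discount-window repayment 263 billion kronor: bank balance sheets shrink → −263B.
Government account inflow 153 billion kronor: bank balance sheets shrink → −153B.
Currency withdrawal 255 billion kronor: bank balance sheets shrink → −255B.
Net: 0 + 0 − 263 − 153 − 255 = -671 billion.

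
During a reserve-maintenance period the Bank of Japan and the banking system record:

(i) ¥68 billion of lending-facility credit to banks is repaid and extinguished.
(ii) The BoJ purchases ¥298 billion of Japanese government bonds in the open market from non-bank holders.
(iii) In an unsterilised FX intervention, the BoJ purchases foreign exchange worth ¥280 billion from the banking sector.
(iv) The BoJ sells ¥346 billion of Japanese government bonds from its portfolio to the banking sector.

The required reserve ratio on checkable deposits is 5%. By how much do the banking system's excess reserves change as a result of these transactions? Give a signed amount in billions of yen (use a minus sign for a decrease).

Discount-window repayment ¥68 billion: reserves −¥68B, deposits 0.
Asset purchase (from non-banks) ¥298 billion: reserves +¥298B, deposits +¥298B.
FX purchase ¥280 billion: reserves +¥280B, deposits 0.
OMO sale (to banks) ¥346 billion: reserves −¥346B, deposits 0.
Totals: Δreserves = +¥164B, Δdeposits = +¥298B.
Δrequired reserves = 5% × +¥298B = +¥14.9B.
Δexcess reserves = Δreserves − Δrequired = +¥164B − (+¥14.9B) = +¥149.1 billion.

+¥149.1 billion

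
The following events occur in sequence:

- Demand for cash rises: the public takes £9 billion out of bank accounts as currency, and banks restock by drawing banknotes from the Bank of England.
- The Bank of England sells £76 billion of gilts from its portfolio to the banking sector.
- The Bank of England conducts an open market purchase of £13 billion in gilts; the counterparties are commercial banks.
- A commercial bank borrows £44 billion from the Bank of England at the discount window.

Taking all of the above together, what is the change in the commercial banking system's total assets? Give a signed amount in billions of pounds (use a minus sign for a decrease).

Bank of England balance sheet:
  Assets:      Securities −£63B, Loans to banks +£44B
  Liabilities: Bank reserves −£28B, Currency in circulation +£9B
Commercial banking system:
  Assets:      Reserves at CB −£28B, Securities +£63B
  Liabilities: Checkable deposits −£9B, Borrowings from CB +£44B
Change in total bank assets = +£35 billion.

+£35 billion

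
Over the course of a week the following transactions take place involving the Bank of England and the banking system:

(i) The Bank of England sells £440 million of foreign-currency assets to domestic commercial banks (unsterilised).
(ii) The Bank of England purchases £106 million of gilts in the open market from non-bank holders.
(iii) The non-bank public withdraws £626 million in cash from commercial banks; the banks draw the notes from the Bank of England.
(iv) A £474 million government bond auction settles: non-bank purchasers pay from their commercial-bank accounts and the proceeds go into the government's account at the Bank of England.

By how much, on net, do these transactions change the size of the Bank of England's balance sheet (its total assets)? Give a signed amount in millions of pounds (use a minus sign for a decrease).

-£334 million

FX sale £440 million: a Bank of England asset is shed → −£440M.
Asset purchase (from non-banks) £106 million: a Bank of England asset is acquired → +£106M.
Currency withdrawal £626 million: only the composition of liabilities changes → 0.
Government account inflow £474 million: only the composition of liabilities changes → 0.
Net: −440 + 106 + 0 + 0 = -£334 million.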